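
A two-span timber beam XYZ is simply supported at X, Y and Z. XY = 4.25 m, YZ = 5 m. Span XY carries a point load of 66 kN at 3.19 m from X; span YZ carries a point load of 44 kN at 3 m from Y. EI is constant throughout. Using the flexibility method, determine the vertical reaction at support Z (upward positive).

R_Z = 18.18 kN

Insert a hinge at Y; M_Y is the redundant, and each span becomes simply supported.
Rotations at Y on the released spans (each span's end-slope, ×1/EI):
  span XY: point load 66 at a = 3.19: Pab(L + a)/(6LEI) = 65.11/EI
  span YZ: point load 44 at a = 3: Pab(L + b)/(6LEI) = 61.6/EI
  relative rotation θ_0 = (65.11 + 61.6)/EI = 126.7/EI
A unit hogging moment at Y produces rotation L₁/(3EI) + L₂/(3EI) = 3.083/EI.
Compatibility: M_Y·(L₁+L₂)/(3EI) = θ_0, giving M_Y = 41.1 kN·m (hogging).
Span YZ, ΣM about Z: R_Y^{YZ}·5 = 88 + 41.1, so R_Y^{YZ} = 25.82 kN and R_Z = 44 − 25.82 = 18.18 kN.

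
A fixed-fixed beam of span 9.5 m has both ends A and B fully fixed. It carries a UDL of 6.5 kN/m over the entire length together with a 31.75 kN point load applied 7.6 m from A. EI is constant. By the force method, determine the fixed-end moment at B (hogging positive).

M_B = 87.49 kN·m

Take the two fixed-end moments M_A, M_B as redundants; the released structure is the simple span AB.
On the primary (simply-supported) span, the end slopes from the loading are:
  at A: UDL 6.5: wL³/(24EI) = 232.2/EI
  at B: UDL 6.5: wL³/(24EI) = 232.2/EI
  at A: point load 31.75 at a = 7.6: Pab(L + b)/(6LEI) = 91.69/EI
  at B: point load 31.75 at a = 7.6: Pab(L + a)/(6LEI) = 137.5/EI
  θ_A0 = 323.9/EI,  θ_B0 = 369.7/EI
Flexibility coefficients: a unit moment at one end gives L/(3EI) there and L/(6EI) at the far end, so f₁₁ = f₂₂ = 3.167/EI and f₁₂ = f₂₁ = 1.583/EI.
Compatibility — zero rotation at each built-in end:
  3.167 M_A + 1.583 M_B = 323.9
  1.583 M_A + 3.167 M_B = 369.7
Solving the pair gives M_A = 58.54 kN·m and M_B = 87.49 kN·m (hogging).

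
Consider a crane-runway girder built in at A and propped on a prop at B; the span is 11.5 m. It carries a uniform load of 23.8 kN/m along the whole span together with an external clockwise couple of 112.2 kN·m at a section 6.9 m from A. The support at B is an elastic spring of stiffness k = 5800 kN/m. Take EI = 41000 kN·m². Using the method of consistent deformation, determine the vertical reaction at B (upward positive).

Choose R_B as the redundant. The primary structure is the cantilever fixed at A.
Free-end deflection of the primary structure under the applied loading (downward +):
  UDL 23.8: wL⁴/(8EI) = 52033/EI
  clockwise couple 112.2 at a = 6.9: M₀a(2L − a)/(2EI) = 6232/EI
  δ_0 = 58265/EI
Flexibility coefficient — unit upward force at B: δ_{BB} = L³/(3EI) = 507/EI.
With EI = 41000 kN·m²: δ_0 = 1.4211 m and δ_{BB} = 0.012365 m/kN.
Compatibility — the spring shortens by R_B/k under the reaction it provides: δ_0 − R_B·δ_{BB} = R_B/k. With 1/k = 0.000172 m/kN, R_B = δ_0 / (δ_{BB} + 1/k) = 1.4211 / (0.012365 + 0.000172) = 113.4 kN.

R_B = 113.4 kN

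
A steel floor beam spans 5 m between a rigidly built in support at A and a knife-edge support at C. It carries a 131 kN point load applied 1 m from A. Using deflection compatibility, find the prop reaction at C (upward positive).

Remove the prop at C; the released (primary) structure is a cantilever built in at A.
Primary-structure tip deflection at C by superposition:
  point load 131 at a = 1: Pa²(3L − a)/(6EI) = 305.7/EI
Flexibility coefficient — unit upward force at C: δ_{CC} = L³/(3EI) = 41.67/EI.
The prop prevents deflection at C: R_C = δ_0/δ_{CC} = 305.7/41.67 = 7.336 kN.

R_C = 7.336 kN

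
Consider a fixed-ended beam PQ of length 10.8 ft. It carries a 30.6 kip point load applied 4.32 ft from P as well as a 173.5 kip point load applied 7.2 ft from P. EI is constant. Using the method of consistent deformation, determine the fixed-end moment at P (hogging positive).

M_P = 186.4 kip·ft

Take the two fixed-end moments M_P, M_Q as redundants; the released structure is the simple span PQ.
On the primary (simply-supported) span, the end slopes from the loading are:
  at P: point load 30.6 at a = 4.32: Pab(L + b)/(6LEI) = 228.4/EI
  at Q: point load 30.6 at a = 4.32: Pab(L + a)/(6LEI) = 199.9/EI
  at P: point load 173.5 at a = 7.2: Pab(L + b)/(6LEI) = 999.4/EI
  at Q: point load 173.5 at a = 7.2: Pab(L + a)/(6LEI) = 1249/EI
  θ_P0 = 1228/EI,  θ_Q0 = 1449/EI
Flexibility coefficients: a unit moment at one end gives L/(3EI) there and L/(6EI) at the far end, so f₁₁ = f₂₂ = 3.6/EI and f₁₂ = f₂₁ = 1.8/EI.
Compatibility — zero rotation at each built-in end:
  3.6 M_P + 1.8 M_Q = 1228
  1.8 M_P + 3.6 M_Q = 1449
Solving the pair gives M_P = 186.4 kip·ft and M_Q = 309.3 kip·ft (hogging).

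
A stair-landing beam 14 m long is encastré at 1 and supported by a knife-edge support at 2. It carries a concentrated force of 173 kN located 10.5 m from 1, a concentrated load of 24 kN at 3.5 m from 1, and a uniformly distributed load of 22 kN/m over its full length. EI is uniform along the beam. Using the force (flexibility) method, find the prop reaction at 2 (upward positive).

R_2 = 227 kN

Remove the prop at 2; the released (primary) structure is a cantilever built in at 1.
Deflection at 2 on the released cantilever, summing each load's contribution:
  point load 173 at a = 10.5: Pa²(3L − a)/(6EI) = 100135/EI
  point load 24 at a = 3.5: Pa²(3L − a)/(6EI) = 1886/EI
  UDL 22: wL⁴/(8EI) = 105644/EI
  δ_0 = 207665/EI
Flexibility coefficient — unit upward force at 2: δ_{22} = L³/(3EI) = 914.7/EI.
Compatibility at 2: δ_0 − R_2·δ_{22} = 0, so R_2 = 207665/914.7 = 227 kN.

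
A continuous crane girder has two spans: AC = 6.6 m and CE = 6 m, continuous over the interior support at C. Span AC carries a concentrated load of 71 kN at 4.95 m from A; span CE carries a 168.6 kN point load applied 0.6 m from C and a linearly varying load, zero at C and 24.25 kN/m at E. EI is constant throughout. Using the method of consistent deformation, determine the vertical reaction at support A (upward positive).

R_A = 1.734 kN

Insert a hinge at C; M_C is the redundant, and each span becomes simply supported.
Discontinuity in slope at C on the released structure — sum the simple-span end rotations:
  span AC: point load 71 at a = 4.95: Pab(L + a)/(6LEI) = 169.1/EI
  span CE: point load 168.6 at a = 0.6: Pab(L + b)/(6LEI) = 173/EI
  span CE: triangular load, peak 24.25: 7w₀L³/(360EI) = 101.8/EI
  relative rotation θ_0 = (169.1 + 274.8)/EI = 444/EI
A unit hogging moment at C produces rotation L₁/(3EI) + L₂/(3EI) = 4.2/EI.
Slope continuity at C: θ_0 = M_C·4.2/EI, so M_C = 444/4.2 = 105.7 kN·m (hogging).
Span AC, ΣM about A with M_C applied at C: R_C^{AC}·6.6 = 351.4 + 105.7, so R_C^{AC} = 69.27 kN and R_A = 71 − 69.27 = 1.734 kN.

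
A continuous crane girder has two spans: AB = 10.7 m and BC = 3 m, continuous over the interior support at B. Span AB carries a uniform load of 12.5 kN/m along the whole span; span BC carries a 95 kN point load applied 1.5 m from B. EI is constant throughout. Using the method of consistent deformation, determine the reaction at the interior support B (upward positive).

Insert a hinge at B; M_B is the redundant, and each span becomes simply supported.
End slopes at the hinge B, treating each span as simply supported:
  span AB: UDL 12.5: wL³/(24EI) = 638/EI
  span BC: point load 95 at a = 1.5: Pab(L + b)/(6LEI) = 53.44/EI
  relative rotation θ_0 = (638 + 53.44)/EI = 691.5/EI
A unit hogging moment at B produces rotation L₁/(3EI) + L₂/(3EI) = 4.567/EI.
Compatibility: M_B·(L₁+L₂)/(3EI) = θ_0, giving M_B = 151.4 kN·m (hogging).
Span AB, ΣM about A with M_B applied at B: R_B^{AB}·10.7 = 715.6 + 151.4, so R_B^{AB} = 81.03 kN and R_A = 133.8 − 81.03 = 52.72 kN.
Span BC, ΣM about C: R_B^{BC}·3 = 142.5 + 151.4, so R_B^{BC} = 97.97 kN and R_C = 95 − 97.97 = -2.973 kN.
R_B = 81.03 + 97.97 = 179 kN.

R_B = 179 kN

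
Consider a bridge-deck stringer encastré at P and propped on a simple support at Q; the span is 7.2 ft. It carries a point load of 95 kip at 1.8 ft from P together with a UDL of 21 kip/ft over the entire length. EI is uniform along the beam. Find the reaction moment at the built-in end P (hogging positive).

Choose R_Q as the redundant. The primary structure is the cantilever fixed at P.
Free-end deflection of the primary structure under the applied loading (downward +):
  point load 95 at a = 1.8: Pa²(3L − a)/(6EI) = 1016/EI
  UDL 21: wL⁴/(8EI) = 7054/EI
  δ_0 = 8070/EI
Tip deflection under a unit load at Q: L³/(3EI) = 124.4/EI.
Compatibility at Q: δ_0 − R_Q·δ_{QQ} = 0, so R_Q = 8070/124.4 = 64.86 kip.
Moment equilibrium about P: M_P = Σ(load moments about P) − R_Q·L = 715.3 − 64.86×7.2 = 248.3 kip·ft.

M_P = 248.3 kip·ft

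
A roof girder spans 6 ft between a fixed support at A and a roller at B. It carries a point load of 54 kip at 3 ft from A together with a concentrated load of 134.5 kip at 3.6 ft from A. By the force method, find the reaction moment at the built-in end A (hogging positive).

M_A = 196.3 kip·ft

Remove the prop at B; the released (primary) structure is a cantilever built in at A.
Free-end deflection of the primary structure under the applied loading (downward +):
  point load 54 at a = 3: Pa²(3L − a)/(6EI) = 1215/EI
  point load 134.5 at a = 3.6: Pa²(3L − a)/(6EI) = 4183/EI
  δ_0 = 5398/EI
Tip deflection under a unit load at B: L³/(3EI) = 72/EI.
Compatibility at B: δ_0 − R_B·δ_{BB} = 0, so R_B = 5398/72 = 74.98 kip.
Moment equilibrium about A: M_A = Σ(load moments about A) − R_B·L = 646.2 − 74.98×6 = 196.3 kip·ft.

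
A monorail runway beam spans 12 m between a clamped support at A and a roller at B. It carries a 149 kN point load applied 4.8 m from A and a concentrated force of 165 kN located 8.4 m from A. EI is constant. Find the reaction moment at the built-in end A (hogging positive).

M_A = 613.6 kN·m

Release the roller at B. Primary structure: cantilever fixed at A.
Free-end deflection of the primary structure under the applied loading (downward +):
  point load 149 at a = 4.8: Pa²(3L − a)/(6EI) = 17851/EI
  point load 165 at a = 8.4: Pa²(3L − a)/(6EI) = 53555/EI
  δ_0 = 71406/EI
Tip deflection under a unit load at B: L³/(3EI) = 576/EI.
The prop prevents deflection at B: R_B = δ_0/δ_{BB} = 71406/576 = 124 kN.
Moment equilibrium about A: M_A = Σ(load moments about A) − R_B·L = 2101 − 124×12 = 613.6 kN·m.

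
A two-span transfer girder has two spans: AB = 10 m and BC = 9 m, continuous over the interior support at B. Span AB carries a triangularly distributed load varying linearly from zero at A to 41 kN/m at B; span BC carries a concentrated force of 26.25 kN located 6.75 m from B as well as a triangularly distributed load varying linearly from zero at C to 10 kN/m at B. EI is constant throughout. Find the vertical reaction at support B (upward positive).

R_B = 211.8 kN

Take M_B as the redundant. Released structure: two simple spans AB and BC with a hinge at B.
End slopes at the hinge B, treating each span as simply supported:
  span AB: triangular load, peak 41: w₀L³/(45EI) = 911.1/EI
  span BC: point load 26.25 at a = 6.75: Pab(L + b)/(6LEI) = 83.06/EI
  span BC: triangular load, peak 10: w₀L³/(45EI) = 162/EI
  relative rotation θ_0 = (911.1 + 245.1)/EI = 1156/EI
A unit hogging moment at B produces rotation L₁/(3EI) + L₂/(3EI) = 6.333/EI.
Compatibility: M_B·(L₁+L₂)/(3EI) = θ_0, giving M_B = 182.6 kN·m (hogging).
Span AB, ΣM about A with M_B applied at B: R_B^{AB}·10 = 1367 + 182.6, so R_B^{AB} = 154.9 kN and R_A = 205 − 154.9 = 50.08 kN.
Span BC, ΣM about C: R_B^{BC}·9 = 329.1 + 182.6, so R_B^{BC} = 56.85 kN and R_C = 71.25 − 56.85 = 14.4 kN.
R_B = 154.9 + 56.85 = 211.8 kN.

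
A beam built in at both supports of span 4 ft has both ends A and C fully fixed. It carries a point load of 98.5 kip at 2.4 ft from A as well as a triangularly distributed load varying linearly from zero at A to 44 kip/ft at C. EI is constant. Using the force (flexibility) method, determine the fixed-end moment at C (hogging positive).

Take the two fixed-end moments M_A, M_C as redundants; the released structure is the simple span AC.
End rotations of the released simple span under the applied load (×1/EI):
  at A: point load 98.5 at a = 2.4: Pab(L + b)/(6LEI) = 88.26/EI
  at C: point load 98.5 at a = 2.4: Pab(L + a)/(6LEI) = 100.9/EI
  at A: triangular load, peak 44: 7w₀L³/(360EI) = 54.76/EI
  at C: triangular load, peak 44: w₀L³/(45EI) = 62.58/EI
  θ_A0 = 143/EI,  θ_C0 = 163.4/EI
Flexibility coefficients: a unit moment at one end gives L/(3EI) there and L/(6EI) at the far end, so f₁₁ = f₂₂ = 1.333/EI and f₁₂ = f₂₁ = 0.6667/EI.
Compatibility — zero rotation at each built-in end:
  1.333 M_A + 0.6667 M_C = 143
  0.6667 M_A + 1.333 M_C = 163.4
Solving the pair gives M_A = 61.29 kip·ft and M_C = 91.94 kip·ft (hogging).

M_C = 91.94 kip·ft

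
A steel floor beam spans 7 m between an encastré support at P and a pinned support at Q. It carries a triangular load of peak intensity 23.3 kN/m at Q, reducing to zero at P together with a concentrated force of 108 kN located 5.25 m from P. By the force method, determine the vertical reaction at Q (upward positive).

R_Q = 113.2 kN

Take the reaction at Q as the redundant and release it; the primary structure is a cantilever fixed at P.
Downward deflection at the released point Q due to the loads:
  triangular load, peak 23.3 at the free end: 11w₀L⁴/(120EI) = 5128/EI
  point load 108 at a = 5.25: Pa²(3L − a)/(6EI) = 7814/EI
  δ_0 = 12942/EI
Flexibility coefficient — unit upward force at Q: δ_{QQ} = L³/(3EI) = 114.3/EI.
Compatibility at Q: δ_0 − R_Q·δ_{QQ} = 0, so R_Q = 12942/114.3 = 113.2 kN.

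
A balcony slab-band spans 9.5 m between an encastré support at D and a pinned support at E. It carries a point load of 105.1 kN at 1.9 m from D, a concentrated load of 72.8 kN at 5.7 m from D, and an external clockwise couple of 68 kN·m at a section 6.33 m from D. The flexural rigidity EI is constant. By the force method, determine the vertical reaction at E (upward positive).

R_E = 46.88 kN

Choose R_E as the redundant. The primary structure is the cantilever fixed at D.
Free-end deflection of the primary structure under the applied loading (downward +):
  point load 105.1 at a = 1.9: Pa²(3L − a)/(6EI) = 1682/EI
  point load 72.8 at a = 5.7: Pa²(3L − a)/(6EI) = 8988/EI
  clockwise couple 68 at a = 6.33: M₀a(2L − a)/(2EI) = 2727/EI
  δ_0 = 13397/EI
Tip deflection under a unit load at E: L³/(3EI) = 285.8/EI.
The prop prevents deflection at E: R_E = δ_0/δ_{EE} = 13397/285.8 = 46.88 kN.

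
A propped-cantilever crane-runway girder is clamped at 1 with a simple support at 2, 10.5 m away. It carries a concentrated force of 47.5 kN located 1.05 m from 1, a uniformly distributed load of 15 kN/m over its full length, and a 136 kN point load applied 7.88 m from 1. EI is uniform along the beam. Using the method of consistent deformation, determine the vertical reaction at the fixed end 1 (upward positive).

Choose R_2 as the redundant. The primary structure is the cantilever fixed at 1.
Free-end deflection of the primary structure under the applied loading (downward +):
  point load 47.5 at a = 1.05: Pa²(3L − a)/(6EI) = 265.8/EI
  UDL 15: wL⁴/(8EI) = 22791/EI
  point load 136 at a = 7.88: Pa²(3L − a)/(6EI) = 33245/EI
  δ_0 = 56301/EI
Tip deflection under a unit load at 2: L³/(3EI) = 385.9/EI.
Compatibility at 2: δ_0 − R_2·δ_{22} = 0, so R_2 = 56301/385.9 = 145.9 kN.
Vertical equilibrium: R_1 = ΣP − R_2 = 341 − 145.9 = 195.1 kN.

R_1 = 195.1 kN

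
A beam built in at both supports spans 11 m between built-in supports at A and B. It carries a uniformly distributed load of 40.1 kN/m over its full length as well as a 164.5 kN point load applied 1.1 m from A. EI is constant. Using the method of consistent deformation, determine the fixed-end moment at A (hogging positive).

Release both end moments; the primary structure is a simply-supported span AB with redundants M_A and M_B.
Simple-span end rotations at A and B under the given loads:
  at A: UDL 40.1: wL³/(24EI) = 2224/EI
  at B: UDL 40.1: wL³/(24EI) = 2224/EI
  at A: point load 164.5 at a = 1.1: Pab(L + b)/(6LEI) = 567.3/EI
  at B: point load 164.5 at a = 1.1: Pab(L + a)/(6LEI) = 328.4/EI
  θ_A0 = 2791/EI,  θ_B0 = 2552/EI
Flexibility coefficients: a unit moment at one end gives L/(3EI) there and L/(6EI) at the far end, so f₁₁ = f₂₂ = 3.667/EI and f₁₂ = f₂₁ = 1.833/EI.
Compatibility — zero rotation at each built-in end:
  3.667 M_A + 1.833 M_B = 2791
  1.833 M_A + 3.667 M_B = 2552
Solving the pair gives M_A = 550.9 kN·m and M_B = 420.6 kN·m (hogging).

M_A = 550.9 kN·m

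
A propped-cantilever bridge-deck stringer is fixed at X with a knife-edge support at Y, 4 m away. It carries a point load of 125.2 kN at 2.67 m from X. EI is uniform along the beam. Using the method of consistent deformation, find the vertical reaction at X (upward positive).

Release the roller at Y. Primary structure: cantilever fixed at X.
Deflection at Y on the released cantilever, summing each load's contribution:
  point load 125.2 at a = 2.67: Pa²(3L − a)/(6EI) = 1388/EI
Flexibility coefficient — unit upward force at Y: δ_{YY} = L³/(3EI) = 21.33/EI.
The prop prevents deflection at Y: R_Y = δ_0/δ_{YY} = 1388/21.33 = 65.06 kN.
Vertical equilibrium: R_X = ΣP − R_Y = 125.2 − 65.06 = 60.14 kN.

R_X = 60.14 kN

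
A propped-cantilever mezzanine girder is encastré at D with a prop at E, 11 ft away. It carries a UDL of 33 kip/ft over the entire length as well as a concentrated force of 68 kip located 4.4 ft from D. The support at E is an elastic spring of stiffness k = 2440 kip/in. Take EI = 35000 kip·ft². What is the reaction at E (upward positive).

R_E = 149.9 kip

Release the roller at E. Primary structure: cantilever fixed at D.
Downward deflection at the released point E due to the loads:
  UDL 33: wL⁴/(8EI) = 60394/EI
  point load 68 at a = 4.4: Pa²(3L − a)/(6EI) = 6275/EI
  δ_0 = 66669/EI
Tip deflection under a unit load at E: L³/(3EI) = 443.7/EI.
With EI = 35000 kip·ft²: δ_0 = 1.9048 ft and δ_{EE} = 0.012676 ft/kip.
Compatibility — the spring shortens by R_E/k under the reaction it provides: δ_0 − R_E·δ_{EE} = R_E/k. With 1/k = 1/(2440×12) ft/kip = 0.000034 ft/kip, R_E = δ_0 / (δ_{EE} + 1/k) = 1.9048 / (0.012676 + 0.000034) = 149.9 kip.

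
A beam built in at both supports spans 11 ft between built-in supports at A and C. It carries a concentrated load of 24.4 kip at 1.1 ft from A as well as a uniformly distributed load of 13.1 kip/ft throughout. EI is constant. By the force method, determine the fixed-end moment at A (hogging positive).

M_A = 153.8 kip·ft

Release both end moments; the primary structure is a simply-supported span AC with redundants M_A and M_C.
Simple-span end rotations at A and C under the given loads:
  at A: point load 24.4 at a = 1.1: Pab(L + b)/(6LEI) = 84.14/EI
  at C: point load 24.4 at a = 1.1: Pab(L + a)/(6LEI) = 48.71/EI
  at A: UDL 13.1: wL³/(24EI) = 726.5/EI
  at C: UDL 13.1: wL³/(24EI) = 726.5/EI
  θ_A0 = 810.6/EI,  θ_C0 = 775.2/EI
Flexibility coefficients: a unit moment at one end gives L/(3EI) there and L/(6EI) at the far end, so f₁₁ = f₂₂ = 3.667/EI and f₁₂ = f₂₁ = 1.833/EI.
Compatibility — zero rotation at each built-in end:
  3.667 M_A + 1.833 M_C = 810.6
  1.833 M_A + 3.667 M_C = 775.2
Solving the pair gives M_A = 153.8 kip·ft and M_C = 134.5 kip·ft (hogging).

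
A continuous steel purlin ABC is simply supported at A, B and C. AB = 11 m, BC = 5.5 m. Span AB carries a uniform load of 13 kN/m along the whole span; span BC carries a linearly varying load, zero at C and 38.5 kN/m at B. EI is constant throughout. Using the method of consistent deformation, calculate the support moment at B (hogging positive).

Insert a hinge at B; M_B is the redundant, and each span becomes simply supported.
Discontinuity in slope at B on the released structure — sum the simple-span end rotations:
  span AB: UDL 13: wL³/(24EI) = 721/EI
  span BC: triangular load, peak 38.5: w₀L³/(45EI) = 142.3/EI
  relative rotation θ_0 = (721 + 142.3)/EI = 863.3/EI
A unit hogging moment at B produces rotation L₁/(3EI) + L₂/(3EI) = 5.5/EI.
Compatibility: M_B·(L₁+L₂)/(3EI) = θ_0, giving M_B = 157 kN·m (hogging).

M_B = 157 kN·m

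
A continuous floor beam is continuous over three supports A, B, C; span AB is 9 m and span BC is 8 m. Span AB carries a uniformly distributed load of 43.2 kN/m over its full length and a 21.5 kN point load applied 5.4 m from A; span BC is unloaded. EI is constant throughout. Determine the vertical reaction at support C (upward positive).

R_C = -31.4 kN

Release continuity at B by inserting a hinge; the redundant is the internal moment M_B. The primary structure is two simply-supported spans AB and BC.
Discontinuity in slope at B on the released structure — sum the simple-span end rotations:
  span AB: UDL 43.2: wL³/(24EI) = 1312/EI
  span AB: point load 21.5 at a = 5.4: Pab(L + a)/(6LEI) = 111.5/EI
  relative rotation θ_0 = (1424 + 0)/EI = 1424/EI
A unit hogging moment at B produces rotation L₁/(3EI) + L₂/(3EI) = 5.667/EI.
Compatibility: M_B·(L₁+L₂)/(3EI) = θ_0, giving M_B = 251.2 kN·m (hogging).
Span BC, ΣM about C: R_B^{BC}·8 = 0 + 251.2, so R_B^{BC} = 31.4 kN and R_C = 0 − 31.4 = -31.4 kN.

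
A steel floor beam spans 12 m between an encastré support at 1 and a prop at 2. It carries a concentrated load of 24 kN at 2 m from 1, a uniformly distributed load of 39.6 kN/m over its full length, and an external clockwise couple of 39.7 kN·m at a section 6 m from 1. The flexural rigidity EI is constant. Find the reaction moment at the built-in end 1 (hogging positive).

Choose R_2 as the redundant. The primary structure is the cantilever fixed at 1.
Deflection at 2 on the released cantilever, summing each load's contribution:
  point load 24 at a = 2: Pa²(3L − a)/(6EI) = 544/EI
  UDL 39.6: wL⁴/(8EI) = 102643/EI
  clockwise couple 39.7 at a = 6: M₀a(2L − a)/(2EI) = 2144/EI
  δ_0 = 105331/EI
Tip deflection under a unit load at 2: L³/(3EI) = 576/EI.
The prop prevents deflection at 2: R_2 = δ_0/δ_{22} = 105331/576 = 182.9 kN.
Moment equilibrium about 1: M_1 = Σ(load moments about 1) − R_2·L = 2939 − 182.9×12 = 744.5 kN·m.

M_1 = 744.5 kN·m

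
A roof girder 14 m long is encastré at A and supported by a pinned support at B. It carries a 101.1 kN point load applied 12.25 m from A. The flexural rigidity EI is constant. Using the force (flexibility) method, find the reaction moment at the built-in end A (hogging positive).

M_A = 87.08 kN·m

Choose R_B as the redundant. The primary structure is the cantilever fixed at A.
Deflection at B on the released cantilever, summing each load's contribution:
  point load 101.1 at a = 12.25: Pa²(3L − a)/(6EI) = 75224/EI
Tip deflection under a unit load at B: L³/(3EI) = 914.7/EI.
Compatibility at B: δ_0 − R_B·δ_{BB} = 0, so R_B = 75224/914.7 = 82.24 kN.
Moment equilibrium about A: M_A = Σ(load moments about A) − R_B·L = 1238 − 82.24×14 = 87.08 kN·m.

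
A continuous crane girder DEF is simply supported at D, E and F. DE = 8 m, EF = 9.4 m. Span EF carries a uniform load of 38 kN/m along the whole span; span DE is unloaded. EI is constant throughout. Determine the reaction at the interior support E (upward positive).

R_E = 231.1 kN

Take M_E as the redundant. Released structure: two simple spans DE and EF with a hinge at E.
Rotations at E on the released spans (each span's end-slope, ×1/EI):
  span EF: UDL 38: wL³/(24EI) = 1315/EI
  relative rotation θ_0 = (0 + 1315)/EI = 1315/EI
A unit hogging moment at E produces rotation L₁/(3EI) + L₂/(3EI) = 5.8/EI.
Slope continuity at E: θ_0 = M_E·5.8/EI, so M_E = 1315/5.8 = 226.7 kN·m (hogging).
Span DE, ΣM about D with M_E applied at E: R_E^{DE}·8 = 0 + 226.7, so R_E^{DE} = 28.34 kN and R_D = 0 − 28.34 = -28.34 kN.
Span EF, ΣM about F: R_E^{EF}·9.4 = 1679 + 226.7, so R_E^{EF} = 202.7 kN and R_F = 357.2 − 202.7 = 154.5 kN.
R_E = 28.34 + 202.7 = 231.1 kN.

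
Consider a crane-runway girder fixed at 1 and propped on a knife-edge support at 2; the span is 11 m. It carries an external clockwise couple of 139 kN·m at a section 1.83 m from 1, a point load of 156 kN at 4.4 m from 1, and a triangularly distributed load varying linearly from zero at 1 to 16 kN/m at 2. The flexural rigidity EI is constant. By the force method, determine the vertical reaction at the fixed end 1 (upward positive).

Take the reaction at 2 as the redundant and release it; the primary structure is a cantilever fixed at 1.
Deflection at 2 on the released cantilever, summing each load's contribution:
  clockwise couple 139 at a = 1.83: M₀a(2L − a)/(2EI) = 2565/EI
  point load 156 at a = 4.4: Pa²(3L − a)/(6EI) = 14396/EI
  triangular load, peak 16 at the free end: 11w₀L⁴/(120EI) = 21473/EI
  δ_0 = 38435/EI
Flexibility coefficient — unit upward force at 2: δ_{22} = L³/(3EI) = 443.7/EI.
The prop prevents deflection at 2: R_2 = δ_0/δ_{22} = 38435/443.7 = 86.63 kN.
Vertical equilibrium: R_1 = ΣP − R_2 = 244 − 86.63 = 157.4 kN.

R_1 = 157.4 kN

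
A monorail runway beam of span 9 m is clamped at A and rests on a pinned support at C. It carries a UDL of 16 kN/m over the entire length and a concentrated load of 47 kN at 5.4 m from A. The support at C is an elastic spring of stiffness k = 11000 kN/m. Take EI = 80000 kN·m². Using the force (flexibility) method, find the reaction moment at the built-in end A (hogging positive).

M_A = 252.5 kN·m

Take the reaction at C as the redundant and release it; the primary structure is a cantilever fixed at A.
Deflection at C on the released cantilever, summing each load's contribution:
  UDL 16: wL⁴/(8EI) = 13122/EI
  point load 47 at a = 5.4: Pa²(3L − a)/(6EI) = 4934/EI
  δ_0 = 18056/EI
Tip deflection under a unit load at C: L³/(3EI) = 243/EI.
With EI = 80000 kN·m²: δ_0 = 0.2257 m and δ_{CC} = 0.003037 m/kN.
Compatibility — the spring shortens by R_C/k under the reaction it provides: δ_0 − R_C·δ_{CC} = R_C/k. With 1/k = 0.000091 m/kN, R_C = δ_0 / (δ_{CC} + 1/k) = 0.2257 / (0.003037 + 0.000091) = 72.14 kN.
Moment equilibrium about A: M_A = Σ(load moments about A) − R_C·L = 901.8 − 72.14×9 = 252.5 kN·m.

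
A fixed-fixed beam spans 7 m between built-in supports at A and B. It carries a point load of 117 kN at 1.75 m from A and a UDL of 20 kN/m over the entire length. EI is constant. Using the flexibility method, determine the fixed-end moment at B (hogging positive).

M_B = 120.1 kN·m

Release both end moments; the primary structure is a simply-supported span AB with redundants M_A and M_B.
Simple-span end rotations at A and B under the given loads:
  at A: point load 117 at a = 1.75: Pab(L + b)/(6LEI) = 313.5/EI
  at B: point load 117 at a = 1.75: Pab(L + a)/(6LEI) = 223.9/EI
  at A: UDL 20: wL³/(24EI) = 285.8/EI
  at B: UDL 20: wL³/(24EI) = 285.8/EI
  θ_A0 = 599.4/EI,  θ_B0 = 509.8/EI
Flexibility coefficients: a unit moment at one end gives L/(3EI) there and L/(6EI) at the far end, so f₁₁ = f₂₂ = 2.333/EI and f₁₂ = f₂₁ = 1.167/EI.
Compatibility — zero rotation at each built-in end:
  2.333 M_A + 1.167 M_B = 599.4
  1.167 M_A + 2.333 M_B = 509.8
Solving the pair gives M_A = 196.8 kN·m and M_B = 120.1 kN·m (hogging).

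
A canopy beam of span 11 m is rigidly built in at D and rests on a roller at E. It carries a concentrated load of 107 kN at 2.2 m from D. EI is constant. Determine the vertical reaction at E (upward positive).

R_E = 5.992 kN

Take the reaction at E as the redundant and release it; the primary structure is a cantilever fixed at D.
Deflection at E on the released cantilever, summing each load's contribution:
  point load 107 at a = 2.2: Pa²(3L − a)/(6EI) = 2658/EI
Tip deflection under a unit load at E: L³/(3EI) = 443.7/EI.
The prop prevents deflection at E: R_E = δ_0/δ_{EE} = 2658/443.7 = 5.992 kN.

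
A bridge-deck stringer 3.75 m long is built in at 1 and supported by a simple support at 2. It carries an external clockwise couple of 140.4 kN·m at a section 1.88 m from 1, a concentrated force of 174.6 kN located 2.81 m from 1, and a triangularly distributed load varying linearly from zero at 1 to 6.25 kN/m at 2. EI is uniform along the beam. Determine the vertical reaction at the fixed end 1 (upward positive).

R_1 = 27.35 kN

Remove the prop at 2; the released (primary) structure is a cantilever built in at 1.
Deflection at 2 on the released cantilever, summing each load's contribution:
  clockwise couple 140.4 at a = 1.88: M₀a(2L − a)/(2EI) = 741.7/EI
  point load 174.6 at a = 2.81: Pa²(3L − a)/(6EI) = 1939/EI
  triangular load, peak 6.25 at the free end: 11w₀L⁴/(120EI) = 113.3/EI
  δ_0 = 2794/EI
Tip deflection under a unit load at 2: L³/(3EI) = 17.58/EI.
Compatibility at 2: δ_0 − R_2·δ_{22} = 0, so R_2 = 2794/17.58 = 159 kN.
Vertical equilibrium: R_1 = ΣP − R_2 = 186.3 − 159 = 27.35 kN.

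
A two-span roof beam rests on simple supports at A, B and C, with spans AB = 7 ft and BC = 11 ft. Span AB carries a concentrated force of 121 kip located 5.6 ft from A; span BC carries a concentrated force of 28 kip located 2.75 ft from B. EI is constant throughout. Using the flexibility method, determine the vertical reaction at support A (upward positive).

Insert a hinge at B; M_B is the redundant, and each span becomes simply supported.
Rotations at B on the released spans (each span's end-slope, ×1/EI):
  span AB: point load 121 at a = 5.6: Pab(L + a)/(6LEI) = 284.6/EI
  span BC: point load 28 at a = 2.75: Pab(L + b)/(6LEI) = 185.3/EI
  relative rotation θ_0 = (284.6 + 185.3)/EI = 469.9/EI
A unit hogging moment at B produces rotation L₁/(3EI) + L₂/(3EI) = 6/EI.
Compatibility: M_B·(L₁+L₂)/(3EI) = θ_0, giving M_B = 78.31 kip·ft (hogging).
Span AB, ΣM about A with M_B applied at B: R_B^{AB}·7 = 677.6 + 78.31, so R_B^{AB} = 108 kip and R_A = 121 − 108 = 13.01 kip.

R_A = 13.01 kip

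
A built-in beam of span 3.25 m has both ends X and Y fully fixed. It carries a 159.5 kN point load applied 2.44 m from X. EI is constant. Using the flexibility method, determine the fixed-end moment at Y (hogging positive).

Release both end moments; the primary structure is a simply-supported span XY with redundants M_X and M_Y.
On the primary (simply-supported) span, the end slopes from the loading are:
  at X: point load 159.5 at a = 2.44: Pab(L + b)/(6LEI) = 65.63/EI
  at Y: point load 159.5 at a = 2.44: Pab(L + a)/(6LEI) = 91.98/EI
  θ_X0 = 65.63/EI,  θ_Y0 = 91.98/EI
Flexibility coefficients: a unit moment at one end gives L/(3EI) there and L/(6EI) at the far end, so f₁₁ = f₂₂ = 1.083/EI and f₁₂ = f₂₁ = 0.5417/EI.
Compatibility — zero rotation at each built-in end:
  1.083 M_X + 0.5417 M_Y = 65.63
  0.5417 M_X + 1.083 M_Y = 91.98
Solving the pair gives M_X = 24.17 kN·m and M_Y = 72.82 kN·m (hogging).

M_Y = 72.82 kN·m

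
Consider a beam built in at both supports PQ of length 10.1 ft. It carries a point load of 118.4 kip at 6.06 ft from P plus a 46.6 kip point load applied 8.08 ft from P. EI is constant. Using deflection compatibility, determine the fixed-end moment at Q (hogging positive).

M_Q = 232.4 kip·ft

Take the two fixed-end moments M_P, M_Q as redundants; the released structure is the simple span PQ.
On the primary (simply-supported) span, the end slopes from the loading are:
  at P: point load 118.4 at a = 6.06: Pab(L + b)/(6LEI) = 676.4/EI
  at Q: point load 118.4 at a = 6.06: Pab(L + a)/(6LEI) = 773/EI
  at P: point load 46.6 at a = 8.08: Pab(L + b)/(6LEI) = 152.1/EI
  at Q: point load 46.6 at a = 8.08: Pab(L + a)/(6LEI) = 228.2/EI
  θ_P0 = 828.5/EI,  θ_Q0 = 1001/EI
Flexibility coefficients: a unit moment at one end gives L/(3EI) there and L/(6EI) at the far end, so f₁₁ = f₂₂ = 3.367/EI and f₁₂ = f₂₁ = 1.683/EI.
Compatibility — zero rotation at each built-in end:
  3.367 M_P + 1.683 M_Q = 828.5
  1.683 M_P + 3.367 M_Q = 1001
Solving the pair gives M_P = 129.9 kip·ft and M_Q = 232.4 kip·ft (hogging).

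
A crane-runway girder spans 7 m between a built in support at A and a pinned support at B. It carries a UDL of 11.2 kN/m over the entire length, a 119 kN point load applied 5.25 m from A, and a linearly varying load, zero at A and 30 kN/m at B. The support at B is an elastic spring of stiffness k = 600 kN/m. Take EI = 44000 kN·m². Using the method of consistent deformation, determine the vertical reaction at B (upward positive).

Choose R_B as the redundant. The primary structure is the cantilever fixed at A.
Primary-structure tip deflection at B by superposition:
  UDL 11.2: wL⁴/(8EI) = 3361/EI
  point load 119 at a = 5.25: Pa²(3L − a)/(6EI) = 8610/EI
  triangular load, peak 30 at the free end: 11w₀L⁴/(120EI) = 6603/EI
  δ_0 = 18574/EI
Flexibility coefficient — unit upward force at B: δ_{BB} = L³/(3EI) = 114.3/EI.
With EI = 44000 kN·m²: δ_0 = 0.42214 m and δ_{BB} = 0.002598 m/kN.
Compatibility — the spring shortens by R_B/k under the reaction it provides: δ_0 − R_B·δ_{BB} = R_B/k. With 1/k = 0.001667 m/kN, R_B = δ_0 / (δ_{BB} + 1/k) = 0.42214 / (0.002598 + 0.001667) = 98.97 kN.

R_B = 98.97 kN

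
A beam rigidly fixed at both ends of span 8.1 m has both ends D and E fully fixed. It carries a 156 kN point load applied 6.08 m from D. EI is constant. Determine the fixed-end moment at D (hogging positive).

Release both end moments; the primary structure is a simply-supported span DE with redundants M_D and M_E.
End rotations of the released simple span under the applied load (×1/EI):
  at D: point load 156 at a = 6.08: Pab(L + b)/(6LEI) = 399/EI
  at E: point load 156 at a = 6.08: Pab(L + a)/(6LEI) = 559/EI
  θ_D0 = 399/EI,  θ_E0 = 559/EI
Flexibility coefficients: a unit moment at one end gives L/(3EI) there and L/(6EI) at the far end, so f₁₁ = f₂₂ = 2.7/EI and f₁₂ = f₂₁ = 1.35/EI.
Compatibility — zero rotation at each built-in end:
  2.7 M_D + 1.35 M_E = 399
  1.35 M_D + 2.7 M_E = 559
Solving the pair gives M_D = 58.99 kN·m and M_E = 177.5 kN·m (hogging).

M_D = 58.99 kN·m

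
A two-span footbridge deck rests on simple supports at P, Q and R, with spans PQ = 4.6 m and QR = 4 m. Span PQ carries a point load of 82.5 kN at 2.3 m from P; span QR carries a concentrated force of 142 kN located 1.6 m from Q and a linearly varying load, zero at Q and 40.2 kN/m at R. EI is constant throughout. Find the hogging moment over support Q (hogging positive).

Insert a hinge at Q; M_Q is the redundant, and each span becomes simply supported.
Discontinuity in slope at Q on the released structure — sum the simple-span end rotations:
  span PQ: point load 82.5 at a = 2.3: Pab(L + a)/(6LEI) = 109.1/EI
  span QR: point load 142 at a = 1.6: Pab(L + b)/(6LEI) = 145.4/EI
  span QR: triangular load, peak 40.2: 7w₀L³/(360EI) = 50.03/EI
  relative rotation θ_0 = (109.1 + 195.4)/EI = 304.5/EI
A unit hogging moment at Q produces rotation L₁/(3EI) + L₂/(3EI) = 2.867/EI.
Compatibility: M_Q·(L₁+L₂)/(3EI) = θ_0, giving M_Q = 106.2 kN·m (hogging).

M_Q = 106.2 kN·m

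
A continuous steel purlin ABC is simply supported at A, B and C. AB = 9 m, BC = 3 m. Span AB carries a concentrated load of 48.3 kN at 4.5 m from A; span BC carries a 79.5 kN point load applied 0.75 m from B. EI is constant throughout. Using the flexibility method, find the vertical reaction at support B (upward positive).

R_B = 115.3 kN

Insert a hinge at B; M_B is the redundant, and each span becomes simply supported.
End slopes at the hinge B, treating each span as simply supported:
  span AB: point load 48.3 at a = 4.5: Pab(L + a)/(6LEI) = 244.5/EI
  span BC: point load 79.5 at a = 0.75: Pab(L + b)/(6LEI) = 39.13/EI
  relative rotation θ_0 = (244.5 + 39.13)/EI = 283.6/EI
A unit hogging moment at B produces rotation L₁/(3EI) + L₂/(3EI) = 4/EI.
Slope continuity at B: θ_0 = M_B·4/EI, so M_B = 283.6/4 = 70.91 kN·m (hogging).
Span AB, ΣM about A with M_B applied at B: R_B^{AB}·9 = 217.3 + 70.91, so R_B^{AB} = 32.03 kN and R_A = 48.3 − 32.03 = 16.27 kN.
Span BC, ΣM about C: R_B^{BC}·3 = 178.9 + 70.91, so R_B^{BC} = 83.26 kN and R_C = 79.5 − 83.26 = -3.762 kN.
R_B = 32.03 + 83.26 = 115.3 kN.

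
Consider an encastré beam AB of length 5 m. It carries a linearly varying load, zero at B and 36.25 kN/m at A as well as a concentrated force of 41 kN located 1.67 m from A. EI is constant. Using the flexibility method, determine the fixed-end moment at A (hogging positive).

Release both end moments; the primary structure is a simply-supported span AB with redundants M_A and M_B.
Simple-span end rotations at A and B under the given loads:
  at A: triangular load, peak 36.25: w₀L³/(45EI) = 100.7/EI
  at B: triangular load, peak 36.25: 7w₀L³/(360EI) = 88.11/EI
  at A: point load 41 at a = 1.67: Pab(L + b)/(6LEI) = 63.31/EI
  at B: point load 41 at a = 1.67: Pab(L + a)/(6LEI) = 50.69/EI
  θ_A0 = 164/EI,  θ_B0 = 138.8/EI
Flexibility coefficients: a unit moment at one end gives L/(3EI) there and L/(6EI) at the far end, so f₁₁ = f₂₂ = 1.667/EI and f₁₂ = f₂₁ = 0.8333/EI.
Compatibility — zero rotation at each built-in end:
  1.667 M_A + 0.8333 M_B = 164
  0.8333 M_A + 1.667 M_B = 138.8
Solving the pair gives M_A = 75.68 kN·m and M_B = 45.44 kN·m (hogging).

M_A = 75.68 kN·m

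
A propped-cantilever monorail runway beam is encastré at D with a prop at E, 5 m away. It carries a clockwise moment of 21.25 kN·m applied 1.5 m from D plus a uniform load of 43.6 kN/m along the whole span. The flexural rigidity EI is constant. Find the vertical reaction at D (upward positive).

Take the reaction at E as the redundant and release it; the primary structure is a cantilever fixed at D.
Deflection at E on the released cantilever, summing each load's contribution:
  clockwise couple 21.25 at a = 1.5: M₀a(2L − a)/(2EI) = 135.5/EI
  UDL 43.6: wL⁴/(8EI) = 3406/EI
  δ_0 = 3542/EI
Flexibility coefficient — unit upward force at E: δ_{EE} = L³/(3EI) = 41.67/EI.
Compatibility at E: δ_0 − R_E·δ_{EE} = 0, so R_E = 3542/41.67 = 85 kN.
Vertical equilibrium: R_D = ΣP − R_E = 218 − 85 = 133 kN.

R_D = 133 kN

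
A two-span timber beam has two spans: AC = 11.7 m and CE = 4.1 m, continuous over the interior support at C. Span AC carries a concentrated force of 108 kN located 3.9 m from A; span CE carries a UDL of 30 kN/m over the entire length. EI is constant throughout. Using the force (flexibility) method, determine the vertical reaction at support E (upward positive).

Insert a hinge at C; M_C is the redundant, and each span becomes simply supported.
End slopes at the hinge C, treating each span as simply supported:
  span AC: point load 108 at a = 3.9: Pab(L + a)/(6LEI) = 730.1/EI
  span CE: UDL 30: wL³/(24EI) = 86.15/EI
  relative rotation θ_0 = (730.1 + 86.15)/EI = 816.2/EI
A unit hogging moment at C produces rotation L₁/(3EI) + L₂/(3EI) = 5.267/EI.
Compatibility: M_C·(L₁+L₂)/(3EI) = θ_0, giving M_C = 155 kN·m (hogging).
Span CE, ΣM about E: R_C^{CE}·4.1 = 252.2 + 155, so R_C^{CE} = 99.3 kN and R_E = 123 − 99.3 = 23.7 kN.

R_E = 23.7 kN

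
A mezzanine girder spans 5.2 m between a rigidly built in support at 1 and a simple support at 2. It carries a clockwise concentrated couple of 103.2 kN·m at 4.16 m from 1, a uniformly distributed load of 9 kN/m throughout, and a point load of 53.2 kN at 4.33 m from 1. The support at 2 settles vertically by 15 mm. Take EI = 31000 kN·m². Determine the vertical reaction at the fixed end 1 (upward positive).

Release the roller at 2. Primary structure: cantilever fixed at 1.
Primary-structure tip deflection at 2 by superposition:
  clockwise couple 103.2 at a = 4.16: M₀a(2L − a)/(2EI) = 1339/EI
  UDL 9: wL⁴/(8EI) = 822.6/EI
  point load 53.2 at a = 4.33: Pa²(3L − a)/(6EI) = 1874/EI
  δ_0 = 4036/EI
Flexibility coefficient — unit upward force at 2: δ_{22} = L³/(3EI) = 46.87/EI.
With EI = 31000 kN·m²: δ_0 = 0.13018 m and δ_{22} = 0.001512 m/kN.
Compatibility — the beam at 2 must follow the support down by 0.015 m: δ_0 − R_2·δ_{22} = 0.015, so R_2 = (0.13018 − 0.015)/0.001512 = 76.18 kN.
Vertical equilibrium: R_1 = ΣP − R_2 = 100 − 76.18 = 23.82 kN.

R_1 = 23.82 kN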